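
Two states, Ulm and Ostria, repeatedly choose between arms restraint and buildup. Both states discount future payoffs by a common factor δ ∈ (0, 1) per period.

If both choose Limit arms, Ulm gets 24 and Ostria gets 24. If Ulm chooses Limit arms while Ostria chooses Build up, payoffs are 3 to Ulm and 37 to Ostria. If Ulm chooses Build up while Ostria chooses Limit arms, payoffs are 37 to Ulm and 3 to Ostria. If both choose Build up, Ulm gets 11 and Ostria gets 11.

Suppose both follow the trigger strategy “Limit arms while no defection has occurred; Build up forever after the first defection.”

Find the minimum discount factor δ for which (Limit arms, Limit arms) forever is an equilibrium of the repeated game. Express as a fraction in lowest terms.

1/2

24/(1−δ) ≥ 37 + 11δ/(1−δ)
24 ≥ 37 − 26δ
δ ≥ 13/26 = 1/2.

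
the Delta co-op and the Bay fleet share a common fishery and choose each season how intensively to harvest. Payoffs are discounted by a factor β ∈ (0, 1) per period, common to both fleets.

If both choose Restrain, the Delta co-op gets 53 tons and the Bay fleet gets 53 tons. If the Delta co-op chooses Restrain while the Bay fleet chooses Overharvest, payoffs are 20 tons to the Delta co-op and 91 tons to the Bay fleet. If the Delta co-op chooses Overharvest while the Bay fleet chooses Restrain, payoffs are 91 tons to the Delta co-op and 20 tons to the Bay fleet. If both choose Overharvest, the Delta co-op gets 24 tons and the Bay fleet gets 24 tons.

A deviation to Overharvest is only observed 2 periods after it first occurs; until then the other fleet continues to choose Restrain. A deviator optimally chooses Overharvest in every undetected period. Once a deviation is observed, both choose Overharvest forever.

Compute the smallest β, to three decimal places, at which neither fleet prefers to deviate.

A deviator earns 91 for 2 periods, then 24 forever; cooperating earns 53 forever. Multiplying the IC by (1−β):
53 ≥ 91(1−β^2) + 24β^2, so 67·β^2 ≥ 38 and β^2 ≥ 38/67.
β ≥ (38/67)^(1/2) ≈ 0.753.

0.753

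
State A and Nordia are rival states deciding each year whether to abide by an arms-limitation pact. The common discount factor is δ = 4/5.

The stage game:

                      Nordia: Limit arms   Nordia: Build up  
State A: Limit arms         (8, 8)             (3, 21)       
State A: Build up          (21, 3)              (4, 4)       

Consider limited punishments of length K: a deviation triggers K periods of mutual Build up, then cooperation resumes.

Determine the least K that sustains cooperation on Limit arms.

Need Σ_{k=1}^{K} δ^k ≥ (21−8)/(8−4) = 3.2500 at δ = 4/5.
At K = 7 the sum is 3.1611 < 3.2500; at K = 8 it is 3.3289 ≥ 3.2500.
So the minimum punishment length is K = 8.

8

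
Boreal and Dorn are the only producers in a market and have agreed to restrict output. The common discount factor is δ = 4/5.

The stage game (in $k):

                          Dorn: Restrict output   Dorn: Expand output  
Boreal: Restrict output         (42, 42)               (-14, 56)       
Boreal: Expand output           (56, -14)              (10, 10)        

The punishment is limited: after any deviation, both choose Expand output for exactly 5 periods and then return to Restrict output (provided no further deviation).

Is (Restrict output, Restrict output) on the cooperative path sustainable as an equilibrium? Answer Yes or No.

Yes

A one-shot deviation gives 56 now, then 10 for 5 periods, then back to 42.
Gain from deviating: (56−42) today; loss: (42−10) in each of the next 5 periods.
No-deviation condition: (42−10)(δ+…+δ^5) ≥ 56−42, i.e. δ+…+δ^5 ≥ 7/16.
At δ = 4/5: δ+…+δ^5 = 2.6893 ≥ 0.4375.
So cooperation is sustainable.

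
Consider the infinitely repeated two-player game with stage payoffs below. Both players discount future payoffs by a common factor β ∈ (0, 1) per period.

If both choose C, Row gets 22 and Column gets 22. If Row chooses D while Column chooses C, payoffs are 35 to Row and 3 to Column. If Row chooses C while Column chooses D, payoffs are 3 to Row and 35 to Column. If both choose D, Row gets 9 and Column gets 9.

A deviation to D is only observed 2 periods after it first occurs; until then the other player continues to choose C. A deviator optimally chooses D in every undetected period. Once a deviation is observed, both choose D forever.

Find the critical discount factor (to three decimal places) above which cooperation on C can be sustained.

0.707

The best deviation is to choose D for all 2 undetected periods, earning 35 each, then 9 forever once detected.
Deviation value: 35(1−β^2)/(1−β) + 9β^2/(1−β); cooperation value: 22/(1−β).
IC: 22 ≥ 35(1−β^2) + 9β^2 = 35 − 26β^2.
So β^2 ≥ 13/26 = 1/2, giving β ≥ (1/2)^(1/2) ≈ 0.707.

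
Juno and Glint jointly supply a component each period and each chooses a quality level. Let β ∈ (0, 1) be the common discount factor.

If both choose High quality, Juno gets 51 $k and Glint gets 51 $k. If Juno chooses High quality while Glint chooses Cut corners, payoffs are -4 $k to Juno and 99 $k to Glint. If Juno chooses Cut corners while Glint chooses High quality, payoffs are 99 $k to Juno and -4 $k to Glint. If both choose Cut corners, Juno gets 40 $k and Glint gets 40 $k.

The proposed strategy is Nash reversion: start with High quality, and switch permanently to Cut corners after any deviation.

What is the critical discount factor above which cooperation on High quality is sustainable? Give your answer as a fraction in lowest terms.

48/59

One-period gain from deviating is 99 − 51 = 48. The loss is 51 − 40 = 11 in every subsequent period, with present value 11·β/(1−β).
Deviation is unprofitable when 11·β/(1−β) ≥ 48, i.e. β/(1−β) ≥ 48/11.
Equivalently β ≥ 48/(48+11) = 48/59.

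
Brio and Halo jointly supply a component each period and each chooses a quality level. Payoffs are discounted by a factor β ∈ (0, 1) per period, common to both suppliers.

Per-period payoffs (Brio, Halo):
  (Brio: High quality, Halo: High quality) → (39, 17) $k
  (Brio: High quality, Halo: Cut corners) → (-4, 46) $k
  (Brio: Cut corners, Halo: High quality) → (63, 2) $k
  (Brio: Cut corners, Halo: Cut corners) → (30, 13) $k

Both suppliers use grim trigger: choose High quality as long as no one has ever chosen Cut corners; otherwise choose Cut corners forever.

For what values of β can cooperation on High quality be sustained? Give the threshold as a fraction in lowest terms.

For Brio: deviation gain 63−39 = 24, per-period punishment loss 39−30 = 9. IC gives β ≥ 24/33 = 8/11.
For Halo: gain 29, loss 4 per period, so β ≥ 29/33.
The tighter constraint is Halo's, so cooperation needs β ≥ 29/33.

29/33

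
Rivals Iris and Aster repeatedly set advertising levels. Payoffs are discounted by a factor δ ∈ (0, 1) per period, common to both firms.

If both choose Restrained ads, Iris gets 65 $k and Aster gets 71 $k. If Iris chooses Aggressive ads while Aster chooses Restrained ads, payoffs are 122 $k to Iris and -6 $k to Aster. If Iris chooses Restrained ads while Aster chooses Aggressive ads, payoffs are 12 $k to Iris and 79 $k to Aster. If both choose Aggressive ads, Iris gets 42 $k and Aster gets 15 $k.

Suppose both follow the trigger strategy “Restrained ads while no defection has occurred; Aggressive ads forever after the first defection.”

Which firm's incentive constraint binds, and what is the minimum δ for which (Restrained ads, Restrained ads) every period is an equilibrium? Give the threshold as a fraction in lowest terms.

Iris; δ ≥ 57/80

Iris: cooperation gives 65 each period; deviation gives 122 once then 42 forever.
  65/(1−δ) ≥ 122 + 42δ/(1−δ) ⇒ δ ≥ 57/80.
Aster: cooperation gives 71 each period; deviation gives 79 once then 15 forever.
  δ ≥ 8/64 = 1/8.
Both must hold, so the binding constraint is Iris's: δ ≥ 57/80.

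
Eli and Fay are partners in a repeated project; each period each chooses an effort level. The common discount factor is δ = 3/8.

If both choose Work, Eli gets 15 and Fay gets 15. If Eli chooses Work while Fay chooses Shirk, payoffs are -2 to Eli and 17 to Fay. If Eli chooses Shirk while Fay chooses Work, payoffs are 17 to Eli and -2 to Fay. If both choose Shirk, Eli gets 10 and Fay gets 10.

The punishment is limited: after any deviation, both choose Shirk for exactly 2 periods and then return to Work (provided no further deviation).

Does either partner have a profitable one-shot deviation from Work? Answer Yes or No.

Comparing payoff streams over the 3 periods until play realigns: cooperate → 15(1+δ+…+δ^2); deviate → 17 + 10(δ+…+δ^2).
Cooperation is sustained iff (15−10)(δ+…+δ^2) ≥ 17−15.
δ+…+δ^2 = 3/8·(1−(3/8)^2)/(1−3/8) = 0.5156, and (17−15)/(15−10) = 0.4000.
0.5156 ≥ 0.4000, so cooperation is sustainable.

No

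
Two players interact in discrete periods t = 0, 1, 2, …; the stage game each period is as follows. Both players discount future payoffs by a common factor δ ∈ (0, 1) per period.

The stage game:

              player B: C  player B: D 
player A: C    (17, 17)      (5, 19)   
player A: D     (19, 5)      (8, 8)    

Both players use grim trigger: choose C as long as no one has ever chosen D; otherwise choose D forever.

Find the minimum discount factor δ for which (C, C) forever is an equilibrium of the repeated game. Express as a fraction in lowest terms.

Cooperation forever yields 17 each period: 17/(1−δ).
Deviating yields 19 once, then 8 forever: 19 + 8δ/(1−δ).
No profitable deviation requires 17/(1−δ) ≥ 19 + 8δ/(1−δ).
Multiplying by (1−δ): 17 ≥ 19(1−δ) + 8δ = 19 − 11δ.
So 11δ ≥ 2, i.e. δ ≥ 2/11.

2/11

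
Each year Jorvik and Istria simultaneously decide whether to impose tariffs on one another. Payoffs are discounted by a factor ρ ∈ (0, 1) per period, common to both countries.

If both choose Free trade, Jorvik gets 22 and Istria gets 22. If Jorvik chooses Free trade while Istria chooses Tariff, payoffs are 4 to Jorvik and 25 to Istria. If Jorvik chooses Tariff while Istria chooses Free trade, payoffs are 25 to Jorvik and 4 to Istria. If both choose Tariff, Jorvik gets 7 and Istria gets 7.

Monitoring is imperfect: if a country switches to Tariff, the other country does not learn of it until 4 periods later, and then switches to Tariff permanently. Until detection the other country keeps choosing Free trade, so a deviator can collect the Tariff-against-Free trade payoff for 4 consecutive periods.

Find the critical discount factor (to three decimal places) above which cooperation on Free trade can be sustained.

The best deviation is to choose Tariff for all 4 undetected periods, earning 25 each, then 7 forever once detected.
Deviation value: 25(1−ρ^4)/(1−ρ) + 7ρ^4/(1−ρ); cooperation value: 22/(1−ρ).
IC: 22 ≥ 25(1−ρ^4) + 7ρ^4 = 25 − 18ρ^4.
So ρ^4 ≥ 3/18 = 1/6, giving ρ ≥ (1/6)^(1/4) ≈ 0.639.

0.639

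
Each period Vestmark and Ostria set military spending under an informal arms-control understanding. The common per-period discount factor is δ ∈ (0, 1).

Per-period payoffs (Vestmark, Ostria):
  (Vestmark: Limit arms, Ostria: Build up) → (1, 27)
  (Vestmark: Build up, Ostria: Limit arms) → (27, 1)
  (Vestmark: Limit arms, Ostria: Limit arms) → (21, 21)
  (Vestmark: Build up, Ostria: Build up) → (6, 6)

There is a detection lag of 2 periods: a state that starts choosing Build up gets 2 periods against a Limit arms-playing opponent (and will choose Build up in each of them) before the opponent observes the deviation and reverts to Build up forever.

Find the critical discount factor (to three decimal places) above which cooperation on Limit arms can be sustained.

The best deviation is to choose Build up for all 2 undetected periods, earning 27 each, then 6 forever once detected.
Deviation value: 27(1−δ^2)/(1−δ) + 6δ^2/(1−δ); cooperation value: 21/(1−δ).
IC: 21 ≥ 27(1−δ^2) + 6δ^2 = 27 − 21δ^2.
So δ^2 ≥ 6/21 = 2/7, giving δ ≥ (2/7)^(1/2) ≈ 0.535.

0.535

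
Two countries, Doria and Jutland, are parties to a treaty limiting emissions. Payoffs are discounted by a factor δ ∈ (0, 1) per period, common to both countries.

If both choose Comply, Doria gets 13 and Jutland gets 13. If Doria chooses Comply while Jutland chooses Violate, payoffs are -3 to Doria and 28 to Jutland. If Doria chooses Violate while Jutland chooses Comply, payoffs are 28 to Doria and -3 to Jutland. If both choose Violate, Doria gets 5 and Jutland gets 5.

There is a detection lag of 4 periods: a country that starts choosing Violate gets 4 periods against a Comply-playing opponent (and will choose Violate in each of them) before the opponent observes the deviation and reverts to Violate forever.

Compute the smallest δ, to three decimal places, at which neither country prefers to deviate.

0.899

The best deviation is to choose Violate for all 4 undetected periods, earning 28 each, then 5 forever once detected.
Deviation value: 28(1−δ^4)/(1−δ) + 5δ^4/(1−δ); cooperation value: 13/(1−δ).
IC: 13 ≥ 28(1−δ^4) + 5δ^4 = 28 − 23δ^4.
So δ^4 ≥ 15/23, giving δ ≥ (15/23)^(1/4) ≈ 0.899.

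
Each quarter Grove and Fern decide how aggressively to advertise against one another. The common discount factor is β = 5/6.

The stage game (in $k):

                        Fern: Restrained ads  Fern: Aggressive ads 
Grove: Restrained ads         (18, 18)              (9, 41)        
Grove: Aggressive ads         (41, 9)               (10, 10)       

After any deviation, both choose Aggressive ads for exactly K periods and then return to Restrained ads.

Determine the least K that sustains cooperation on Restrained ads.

No profitable deviation requires (18−10)(β+…+β^K) ≥ 41−18, i.e. β+…+β^K ≥ 23/8 ≈ 2.8750.
With β = 5/6, the partial sums are K=1: 0.8333, K=2: 1.5278, K=3: 2.1065, K=4: 2.5887, K=5: 2.9906.
K = 5 is the first length at which the sum reaches 2.8750.

5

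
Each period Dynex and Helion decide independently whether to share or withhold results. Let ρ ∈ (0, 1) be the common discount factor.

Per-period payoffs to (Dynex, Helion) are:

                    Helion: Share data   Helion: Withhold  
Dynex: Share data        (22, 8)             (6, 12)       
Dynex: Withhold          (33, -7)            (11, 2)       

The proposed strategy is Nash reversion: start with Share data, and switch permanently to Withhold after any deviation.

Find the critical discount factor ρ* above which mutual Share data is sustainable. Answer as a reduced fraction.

For Dynex: deviation gain 33−22 = 11, per-period punishment loss 22−11 = 11. IC gives ρ ≥ 11/22 = 1/2.
For Helion: gain 4, loss 6 per period, so ρ ≥ 4/10 = 2/5.
The tighter constraint is Dynex's, so cooperation needs ρ ≥ 1/2.

1/2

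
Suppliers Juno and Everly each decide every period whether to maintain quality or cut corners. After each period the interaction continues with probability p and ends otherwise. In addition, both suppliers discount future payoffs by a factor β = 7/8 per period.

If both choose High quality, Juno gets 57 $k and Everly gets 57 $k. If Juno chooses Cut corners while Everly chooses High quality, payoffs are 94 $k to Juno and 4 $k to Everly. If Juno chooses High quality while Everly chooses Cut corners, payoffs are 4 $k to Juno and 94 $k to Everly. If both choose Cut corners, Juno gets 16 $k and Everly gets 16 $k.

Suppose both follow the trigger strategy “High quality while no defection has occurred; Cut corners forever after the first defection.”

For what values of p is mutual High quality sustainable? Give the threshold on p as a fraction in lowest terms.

148/273

Expected continuation weight on next period's payoff is β·p = 7/8·p, which plays the role of the discount factor.
Cooperation requires 7/8·p ≥ (94−57)/(94−16) = 37/78, hence p ≥ 148/273.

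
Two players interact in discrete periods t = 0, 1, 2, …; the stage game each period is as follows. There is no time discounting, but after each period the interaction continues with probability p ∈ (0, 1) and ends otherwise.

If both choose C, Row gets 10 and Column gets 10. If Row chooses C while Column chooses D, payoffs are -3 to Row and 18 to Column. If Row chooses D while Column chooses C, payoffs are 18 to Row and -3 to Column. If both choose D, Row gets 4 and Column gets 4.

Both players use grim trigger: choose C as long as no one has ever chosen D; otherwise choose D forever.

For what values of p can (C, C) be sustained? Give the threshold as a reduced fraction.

With no time discounting, the continuation probability p plays the role of the discount factor.
Grim-trigger IC: 10/(1−p) ≥ 18 + 4p/(1−p) ⇒ p ≥ (18−10)/(18−4) = 4/7.

4/7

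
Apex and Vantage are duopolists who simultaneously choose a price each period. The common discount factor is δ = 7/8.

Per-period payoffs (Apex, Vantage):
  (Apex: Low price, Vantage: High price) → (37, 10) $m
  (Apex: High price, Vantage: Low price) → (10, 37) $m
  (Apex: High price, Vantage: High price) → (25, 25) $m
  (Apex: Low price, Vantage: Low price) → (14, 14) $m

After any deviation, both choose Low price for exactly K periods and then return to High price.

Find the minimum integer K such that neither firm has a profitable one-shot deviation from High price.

Need Σ_{k=1}^{K} δ^k ≥ (37−25)/(25−14) = 1.0909 at δ = 7/8.
At K = 1 the sum is 0.8750 < 1.0909; at K = 2 it is 1.6406 ≥ 1.0909.
So the minimum punishment length is K = 2.

2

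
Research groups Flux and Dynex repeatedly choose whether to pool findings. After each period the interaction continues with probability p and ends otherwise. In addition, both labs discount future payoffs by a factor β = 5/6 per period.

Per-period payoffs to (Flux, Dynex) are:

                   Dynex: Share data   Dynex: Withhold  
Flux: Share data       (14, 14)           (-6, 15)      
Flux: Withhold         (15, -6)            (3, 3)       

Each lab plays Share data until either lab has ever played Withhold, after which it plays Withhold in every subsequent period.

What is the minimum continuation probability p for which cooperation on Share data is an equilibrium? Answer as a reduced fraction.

With continuation probability p and discount β, the effective per-period discount factor is βp.
Grim-trigger IC: βp ≥ (15−14)/(15−3) = 1/12.
So p ≥ (1/12)/(5/6) = 1/10.

1/10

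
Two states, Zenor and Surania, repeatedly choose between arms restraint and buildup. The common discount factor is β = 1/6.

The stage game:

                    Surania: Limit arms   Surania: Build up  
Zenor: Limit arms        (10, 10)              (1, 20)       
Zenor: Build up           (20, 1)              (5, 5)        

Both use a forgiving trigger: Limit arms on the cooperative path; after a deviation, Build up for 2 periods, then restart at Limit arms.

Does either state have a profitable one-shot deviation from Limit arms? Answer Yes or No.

Yes

A one-shot deviation gives 20 now, then 5 for 2 periods, then back to 10.
Gain from deviating: (20−10) today; loss: (10−5) in each of the next 2 periods.
No-deviation condition: (10−5)(β+…+β^2) ≥ 20−10, i.e. β+…+β^2 ≥ 2.
At β = 1/6: β+…+β^2 = 0.1944 < 2.0000.
So cooperation is not sustainable.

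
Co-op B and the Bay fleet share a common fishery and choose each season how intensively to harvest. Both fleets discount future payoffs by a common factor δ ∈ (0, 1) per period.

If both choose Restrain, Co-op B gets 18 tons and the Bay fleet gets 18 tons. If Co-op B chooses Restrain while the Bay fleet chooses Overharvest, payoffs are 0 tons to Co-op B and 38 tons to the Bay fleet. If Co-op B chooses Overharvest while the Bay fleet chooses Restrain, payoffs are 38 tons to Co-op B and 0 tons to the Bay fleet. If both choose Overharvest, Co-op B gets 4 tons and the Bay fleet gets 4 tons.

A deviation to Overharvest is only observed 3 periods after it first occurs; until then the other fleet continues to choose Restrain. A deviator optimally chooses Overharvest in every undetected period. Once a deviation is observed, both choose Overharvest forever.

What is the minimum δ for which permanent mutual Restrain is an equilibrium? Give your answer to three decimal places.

Deviating for the 3 undetected periods gains 38−18 = 20 per period over cooperation, then loses 18−4 = 14 per period forever once punishment starts.
Gain: 20(1 + δ + … + δ^2); loss: 14·δ^3/(1−δ).
No profitable deviation ⇔ 20(1−δ^3) ≤ 14·δ^3, i.e. δ^3 ≥ 20/(20+14) = 10/17.
Hence δ ≥ (10/17)^(1/3) ≈ 0.838.

0.838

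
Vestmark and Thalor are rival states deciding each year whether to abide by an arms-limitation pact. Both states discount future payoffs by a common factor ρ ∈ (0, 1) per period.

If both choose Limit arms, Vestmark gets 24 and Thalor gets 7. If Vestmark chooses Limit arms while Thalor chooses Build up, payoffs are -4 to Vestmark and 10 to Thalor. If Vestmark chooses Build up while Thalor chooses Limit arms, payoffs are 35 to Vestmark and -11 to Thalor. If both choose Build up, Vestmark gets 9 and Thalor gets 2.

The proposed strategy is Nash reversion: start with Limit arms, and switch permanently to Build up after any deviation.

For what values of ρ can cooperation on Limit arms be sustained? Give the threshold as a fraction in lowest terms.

11/26

For Vestmark: deviation gain 35−24 = 11, per-period punishment loss 24−9 = 15. IC gives ρ ≥ 11/26.
For Thalor: gain 3, loss 5 per period, so ρ ≥ 3/8.
The tighter constraint is Vestmark's, so cooperation needs ρ ≥ 11/26.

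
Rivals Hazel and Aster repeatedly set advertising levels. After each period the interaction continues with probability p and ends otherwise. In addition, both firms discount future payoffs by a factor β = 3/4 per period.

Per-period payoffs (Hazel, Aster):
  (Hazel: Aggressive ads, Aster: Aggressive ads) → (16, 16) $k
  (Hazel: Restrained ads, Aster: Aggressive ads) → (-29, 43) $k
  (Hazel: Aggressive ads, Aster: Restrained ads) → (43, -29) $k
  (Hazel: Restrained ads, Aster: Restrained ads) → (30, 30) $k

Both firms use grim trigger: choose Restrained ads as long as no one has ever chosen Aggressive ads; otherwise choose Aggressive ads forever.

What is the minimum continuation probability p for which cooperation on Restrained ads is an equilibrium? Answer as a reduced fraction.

52/81

Expected continuation weight on next period's payoff is β·p = 3/4·p, which plays the role of the discount factor.
Cooperation requires 3/4·p ≥ (43−30)/(43−16) = 13/27, hence p ≥ 52/81.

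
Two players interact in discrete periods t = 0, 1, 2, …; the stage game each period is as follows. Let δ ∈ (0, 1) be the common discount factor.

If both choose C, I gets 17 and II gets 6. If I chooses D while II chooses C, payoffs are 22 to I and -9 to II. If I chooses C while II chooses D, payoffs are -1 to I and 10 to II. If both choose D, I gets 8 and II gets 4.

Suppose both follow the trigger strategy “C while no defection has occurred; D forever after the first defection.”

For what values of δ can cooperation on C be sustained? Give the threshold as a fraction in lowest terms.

I: cooperation gives 17 each period; deviation gives 22 once then 8 forever.
  17/(1−δ) ≥ 22 + 8δ/(1−δ) ⇒ δ ≥ 5/14.
II: cooperation gives 6 each period; deviation gives 10 once then 4 forever.
  δ ≥ 4/6 = 2/3.
Both must hold, so the binding constraint is II's: δ ≥ 2/3.

2/3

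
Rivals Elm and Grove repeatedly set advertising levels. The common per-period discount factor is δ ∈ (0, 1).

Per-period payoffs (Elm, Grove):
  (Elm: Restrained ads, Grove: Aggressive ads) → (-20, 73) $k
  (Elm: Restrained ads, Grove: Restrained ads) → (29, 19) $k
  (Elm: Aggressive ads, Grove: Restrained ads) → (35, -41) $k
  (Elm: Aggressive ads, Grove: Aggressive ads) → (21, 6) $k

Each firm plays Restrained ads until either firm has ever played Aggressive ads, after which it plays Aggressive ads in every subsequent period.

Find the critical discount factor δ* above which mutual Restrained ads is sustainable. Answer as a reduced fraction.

For Elm: deviation gain 35−29 = 6, per-period punishment loss 29−21 = 8. IC gives δ ≥ 6/14 = 3/7.
For Grove: gain 54, loss 13 per period, so δ ≥ 54/67.
The tighter constraint is Grove's, so cooperation needs δ ≥ 54/67.

54/67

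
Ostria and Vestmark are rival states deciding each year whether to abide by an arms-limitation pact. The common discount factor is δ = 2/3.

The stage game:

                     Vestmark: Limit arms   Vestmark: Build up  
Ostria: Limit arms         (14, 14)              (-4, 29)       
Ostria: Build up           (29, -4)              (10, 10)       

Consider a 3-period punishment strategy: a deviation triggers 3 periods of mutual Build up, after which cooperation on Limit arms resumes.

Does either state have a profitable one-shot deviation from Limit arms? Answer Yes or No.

Yes

Comparing payoff streams over the 4 periods until play realigns: cooperate → 14(1+δ+…+δ^3); deviate → 29 + 10(δ+…+δ^3).
Cooperation is sustained iff (14−10)(δ+…+δ^3) ≥ 29−14.
δ+…+δ^3 = 2/3·(1−(2/3)^3)/(1−2/3) = 1.4074, and (29−14)/(14−10) = 3.7500.
1.4074 < 3.7500, so cooperation is not sustainable.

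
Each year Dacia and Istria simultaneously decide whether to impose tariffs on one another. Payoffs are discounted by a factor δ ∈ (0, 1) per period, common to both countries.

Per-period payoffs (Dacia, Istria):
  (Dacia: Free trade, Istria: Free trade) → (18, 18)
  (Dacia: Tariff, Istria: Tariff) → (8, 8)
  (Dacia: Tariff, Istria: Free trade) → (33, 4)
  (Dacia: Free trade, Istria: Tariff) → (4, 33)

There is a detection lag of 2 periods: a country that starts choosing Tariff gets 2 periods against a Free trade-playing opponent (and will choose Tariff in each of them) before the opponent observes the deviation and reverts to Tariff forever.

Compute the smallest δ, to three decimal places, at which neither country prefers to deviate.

0.775

Deviating for the 2 undetected periods gains 33−18 = 15 per period over cooperation, then loses 18−8 = 10 per period forever once punishment starts.
Gain: 15(1 + δ + … + δ^1); loss: 10·δ^2/(1−δ).
No profitable deviation ⇔ 15(1−δ^2) ≤ 10·δ^2, i.e. δ^2 ≥ 15/(15+10) = 3/5.
Hence δ ≥ (3/5)^(1/2) ≈ 0.775.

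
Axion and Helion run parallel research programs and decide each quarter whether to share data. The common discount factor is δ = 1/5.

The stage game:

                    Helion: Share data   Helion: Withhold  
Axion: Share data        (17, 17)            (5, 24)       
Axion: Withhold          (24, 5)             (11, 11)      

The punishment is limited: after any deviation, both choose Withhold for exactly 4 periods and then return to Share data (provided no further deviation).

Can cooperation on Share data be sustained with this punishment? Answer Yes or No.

No

A one-shot deviation gives 24 now, then 11 for 4 periods, then back to 17.
Gain from deviating: (24−17) today; loss: (17−11) in each of the next 4 periods.
No-deviation condition: (17−11)(δ+…+δ^4) ≥ 24−17, i.e. δ+…+δ^4 ≥ 7/6.
At δ = 1/5: δ+…+δ^4 = 0.2496 < 1.1667.
So cooperation is not sustainable.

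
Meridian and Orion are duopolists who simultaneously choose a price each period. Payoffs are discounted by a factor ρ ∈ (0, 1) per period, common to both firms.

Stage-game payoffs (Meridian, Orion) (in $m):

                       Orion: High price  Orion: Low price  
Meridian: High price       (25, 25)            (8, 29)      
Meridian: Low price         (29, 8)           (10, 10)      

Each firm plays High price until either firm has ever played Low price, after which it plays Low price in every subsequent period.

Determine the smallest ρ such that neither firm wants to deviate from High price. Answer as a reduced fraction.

Cooperation forever yields 25 each period: 25/(1−ρ).
Deviating yields 29 once, then 10 forever: 29 + 10ρ/(1−ρ).
No profitable deviation requires 25/(1−ρ) ≥ 29 + 10ρ/(1−ρ).
Multiplying by (1−ρ): 25 ≥ 29(1−ρ) + 10ρ = 29 − 19ρ.
So 19ρ ≥ 4, i.e. ρ ≥ 4/19.

4/19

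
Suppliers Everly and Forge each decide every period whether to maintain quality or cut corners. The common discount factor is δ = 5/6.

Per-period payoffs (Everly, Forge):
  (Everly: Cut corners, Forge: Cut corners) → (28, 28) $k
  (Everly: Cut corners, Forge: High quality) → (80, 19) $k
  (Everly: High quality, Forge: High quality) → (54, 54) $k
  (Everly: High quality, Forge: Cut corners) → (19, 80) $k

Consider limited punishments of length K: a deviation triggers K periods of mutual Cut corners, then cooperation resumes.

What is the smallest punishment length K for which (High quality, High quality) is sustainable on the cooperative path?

Need Σ_{k=1}^{K} δ^k ≥ (80−54)/(54−28) = 1.0000 at δ = 5/6.
At K = 1 the sum is 0.8333 < 1.0000; at K = 2 it is 1.5278 ≥ 1.0000.
So the minimum punishment length is K = 2.

2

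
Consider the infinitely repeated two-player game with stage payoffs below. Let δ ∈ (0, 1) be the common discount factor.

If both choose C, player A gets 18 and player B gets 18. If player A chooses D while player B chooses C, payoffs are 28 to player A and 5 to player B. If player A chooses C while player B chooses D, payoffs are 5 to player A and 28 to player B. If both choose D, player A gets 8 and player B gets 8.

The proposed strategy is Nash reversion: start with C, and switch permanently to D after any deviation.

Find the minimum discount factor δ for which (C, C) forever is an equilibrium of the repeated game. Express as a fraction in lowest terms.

Under grim trigger the critical discount factor is (T−C)/(T−P) with T = 28, C = 18, P = 8.
δ* = (28−18)/(28−8) = 10/20 = 1/2.

1/2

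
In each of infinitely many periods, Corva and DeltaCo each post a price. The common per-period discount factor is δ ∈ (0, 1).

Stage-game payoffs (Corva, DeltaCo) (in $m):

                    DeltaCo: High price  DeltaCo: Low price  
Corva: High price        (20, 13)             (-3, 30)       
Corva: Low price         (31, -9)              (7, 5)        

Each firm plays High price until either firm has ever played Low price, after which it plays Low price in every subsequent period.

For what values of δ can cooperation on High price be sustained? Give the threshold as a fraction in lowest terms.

17/25

For Corva: deviation gain 31−20 = 11, per-period punishment loss 20−7 = 13. IC gives δ ≥ 11/24.
For DeltaCo: gain 17, loss 8 per period, so δ ≥ 17/25.
The tighter constraint is DeltaCo's, so cooperation needs δ ≥ 17/25.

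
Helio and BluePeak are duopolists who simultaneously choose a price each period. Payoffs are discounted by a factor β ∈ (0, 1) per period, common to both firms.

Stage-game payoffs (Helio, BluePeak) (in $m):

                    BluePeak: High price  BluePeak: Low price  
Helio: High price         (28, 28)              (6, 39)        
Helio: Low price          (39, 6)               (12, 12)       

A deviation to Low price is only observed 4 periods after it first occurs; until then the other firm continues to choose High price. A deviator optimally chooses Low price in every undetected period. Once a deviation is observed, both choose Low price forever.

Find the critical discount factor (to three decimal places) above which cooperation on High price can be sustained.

0.799

Deviating for the 4 undetected periods gains 39−28 = 11 per period over cooperation, then loses 28−12 = 16 per period forever once punishment starts.
Gain: 11(1 + β + … + β^3); loss: 16·β^4/(1−β).
No profitable deviation ⇔ 11(1−β^4) ≤ 16·β^4, i.e. β^4 ≥ 11/(11+16) = 11/27.
Hence β ≥ (11/27)^(1/4) ≈ 0.799.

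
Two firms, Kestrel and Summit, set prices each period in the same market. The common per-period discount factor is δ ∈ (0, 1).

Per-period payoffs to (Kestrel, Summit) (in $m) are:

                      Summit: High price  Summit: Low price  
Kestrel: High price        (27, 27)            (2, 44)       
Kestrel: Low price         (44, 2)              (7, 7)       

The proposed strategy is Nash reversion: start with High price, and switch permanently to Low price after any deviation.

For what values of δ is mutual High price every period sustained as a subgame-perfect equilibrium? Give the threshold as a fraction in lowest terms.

17/37

Under grim trigger the critical discount factor is (T−C)/(T−P) with T = 44, C = 27, P = 7.
δ* = (44−27)/(44−7) = 17/37.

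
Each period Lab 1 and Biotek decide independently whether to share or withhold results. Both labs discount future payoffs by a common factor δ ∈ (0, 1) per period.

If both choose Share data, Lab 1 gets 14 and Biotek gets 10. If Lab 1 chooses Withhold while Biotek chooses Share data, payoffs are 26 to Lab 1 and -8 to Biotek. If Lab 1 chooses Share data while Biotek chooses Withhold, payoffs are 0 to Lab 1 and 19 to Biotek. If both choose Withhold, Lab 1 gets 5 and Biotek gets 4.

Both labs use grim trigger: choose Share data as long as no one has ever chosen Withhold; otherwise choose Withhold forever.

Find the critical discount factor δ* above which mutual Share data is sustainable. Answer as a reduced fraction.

For Lab 1: deviation gain 26−14 = 12, per-period punishment loss 14−5 = 9. IC gives δ ≥ 12/21 = 4/7.
For Biotek: gain 9, loss 6 per period, so δ ≥ 9/15 = 3/5.
The tighter constraint is Biotek's, so cooperation needs δ ≥ 3/5.

3/5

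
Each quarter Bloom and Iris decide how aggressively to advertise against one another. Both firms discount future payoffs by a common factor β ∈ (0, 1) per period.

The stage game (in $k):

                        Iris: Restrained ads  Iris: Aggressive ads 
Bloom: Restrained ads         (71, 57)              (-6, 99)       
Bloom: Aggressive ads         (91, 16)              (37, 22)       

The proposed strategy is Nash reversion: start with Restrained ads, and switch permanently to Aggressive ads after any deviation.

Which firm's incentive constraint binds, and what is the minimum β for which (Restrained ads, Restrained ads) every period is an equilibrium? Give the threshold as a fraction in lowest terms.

Bloom: cooperation gives 71 each period; deviation gives 91 once then 37 forever.
  71/(1−β) ≥ 91 + 37β/(1−β) ⇒ β ≥ 20/54 = 10/27.
Iris: cooperation gives 57 each period; deviation gives 99 once then 22 forever.
  β ≥ 42/77 = 6/11.
Both must hold, so the binding constraint is Iris's: β ≥ 6/11.

Iris; β ≥ 6/11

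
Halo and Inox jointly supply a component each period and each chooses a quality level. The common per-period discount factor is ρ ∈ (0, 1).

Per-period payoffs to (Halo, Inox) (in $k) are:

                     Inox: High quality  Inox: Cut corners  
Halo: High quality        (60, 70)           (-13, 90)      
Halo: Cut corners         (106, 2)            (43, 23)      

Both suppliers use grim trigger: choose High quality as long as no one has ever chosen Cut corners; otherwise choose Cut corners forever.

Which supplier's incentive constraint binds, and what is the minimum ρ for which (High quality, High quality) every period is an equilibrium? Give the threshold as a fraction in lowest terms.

Halo; ρ ≥ 46/63

Halo's threshold: (106−60)/(106−43) = 46/63.
Inox's threshold: (90−70)/(90−23) = 20/67.
46/63 > 20/67, so Halo binds and ρ* = 46/63.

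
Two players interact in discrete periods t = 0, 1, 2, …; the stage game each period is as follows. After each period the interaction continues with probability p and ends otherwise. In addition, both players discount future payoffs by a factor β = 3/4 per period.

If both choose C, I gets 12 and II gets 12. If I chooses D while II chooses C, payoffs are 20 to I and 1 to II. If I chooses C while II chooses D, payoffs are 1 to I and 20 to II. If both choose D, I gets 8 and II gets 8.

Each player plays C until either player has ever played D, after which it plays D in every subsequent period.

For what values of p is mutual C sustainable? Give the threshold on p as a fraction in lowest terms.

With continuation probability p and discount β, the effective per-period discount factor is βp.
Grim-trigger IC: βp ≥ (20−12)/(20−8) = 2/3.
So p ≥ (2/3)/(3/4) = 8/9.

8/9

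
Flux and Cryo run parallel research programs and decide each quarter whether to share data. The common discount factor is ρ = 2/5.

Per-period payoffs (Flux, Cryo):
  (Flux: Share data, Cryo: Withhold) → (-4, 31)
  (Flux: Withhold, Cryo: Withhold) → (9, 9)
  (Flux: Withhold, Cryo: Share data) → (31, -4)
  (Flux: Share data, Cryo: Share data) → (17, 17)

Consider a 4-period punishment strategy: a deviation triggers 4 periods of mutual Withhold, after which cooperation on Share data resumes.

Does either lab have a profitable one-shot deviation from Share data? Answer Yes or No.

Yes

A one-shot deviation gives 31 now, then 9 for 4 periods, then back to 17.
Gain from deviating: (31−17) today; loss: (17−9) in each of the next 4 periods.
No-deviation condition: (17−9)(ρ+…+ρ^4) ≥ 31−17, i.e. ρ+…+ρ^4 ≥ 7/4.
At ρ = 2/5: ρ+…+ρ^4 = 0.6496 < 1.7500.
So cooperation is not sustainable.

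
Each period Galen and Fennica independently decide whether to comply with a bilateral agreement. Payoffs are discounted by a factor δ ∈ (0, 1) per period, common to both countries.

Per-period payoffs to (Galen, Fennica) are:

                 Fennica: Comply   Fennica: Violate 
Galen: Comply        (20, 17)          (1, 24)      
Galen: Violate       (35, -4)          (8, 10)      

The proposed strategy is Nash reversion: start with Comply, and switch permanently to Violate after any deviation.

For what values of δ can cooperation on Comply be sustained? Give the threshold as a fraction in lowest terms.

5/9

For Galen: deviation gain 35−20 = 15, per-period punishment loss 20−8 = 12. IC gives δ ≥ 15/27 = 5/9.
For Fennica: gain 7, loss 7 per period, so δ ≥ 7/14 = 1/2.
The tighter constraint is Galen's, so cooperation needs δ ≥ 5/9.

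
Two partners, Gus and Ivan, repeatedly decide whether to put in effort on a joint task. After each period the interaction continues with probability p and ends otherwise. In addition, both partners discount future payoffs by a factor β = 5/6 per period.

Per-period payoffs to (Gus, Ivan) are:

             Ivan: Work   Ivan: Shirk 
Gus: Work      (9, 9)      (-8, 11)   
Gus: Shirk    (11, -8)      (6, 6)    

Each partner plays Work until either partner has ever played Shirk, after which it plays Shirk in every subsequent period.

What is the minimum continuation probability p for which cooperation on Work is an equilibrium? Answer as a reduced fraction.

Expected continuation weight on next period's payoff is β·p = 5/6·p, which plays the role of the discount factor.
Cooperation requires 5/6·p ≥ (11−9)/(11−6) = 2/5, hence p ≥ 12/25.

12/25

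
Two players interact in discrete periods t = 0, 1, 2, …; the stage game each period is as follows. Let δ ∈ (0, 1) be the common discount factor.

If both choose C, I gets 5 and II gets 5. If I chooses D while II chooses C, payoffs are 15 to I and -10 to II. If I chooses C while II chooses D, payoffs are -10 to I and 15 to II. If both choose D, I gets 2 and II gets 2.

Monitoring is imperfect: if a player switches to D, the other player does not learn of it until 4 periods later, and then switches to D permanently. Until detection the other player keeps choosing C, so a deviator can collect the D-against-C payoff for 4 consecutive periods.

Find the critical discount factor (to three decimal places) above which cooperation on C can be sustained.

0.937

A deviator earns 15 for 4 periods, then 2 forever; cooperating earns 5 forever. Multiplying the IC by (1−δ):
5 ≥ 15(1−δ^4) + 2δ^4, so 13·δ^4 ≥ 10 and δ^4 ≥ 10/13.
δ ≥ (10/13)^(1/4) ≈ 0.937.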